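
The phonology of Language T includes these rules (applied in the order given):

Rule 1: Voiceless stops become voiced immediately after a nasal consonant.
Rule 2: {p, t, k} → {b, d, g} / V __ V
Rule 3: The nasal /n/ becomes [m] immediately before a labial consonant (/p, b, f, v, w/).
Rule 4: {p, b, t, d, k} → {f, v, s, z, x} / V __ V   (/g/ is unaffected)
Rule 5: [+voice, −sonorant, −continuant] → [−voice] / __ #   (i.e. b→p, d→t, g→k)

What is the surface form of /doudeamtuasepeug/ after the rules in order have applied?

Rule 1 (post-nasal voicing): /t/ is a voiceless stop immediately after the nasal /m/, so it voices to [d]. /doudeamtuasepeug/ → doudeamduasepeug.
Rule 2 (intervocalic voicing): /p/ is a voiceless stop between vowels /e/ and /e/, so it voices to [b]. /doudeamduasepeug/ → doudeamduasebeug.
Rule 3 (nasal place assimilation): no segment meets the environment; /doudeamduasebeug/ is unchanged.
Rule 4 (intervocalic spirantization): /d/ is a stop between vowels /u/ and /e/, so it spirantizes to the fricative [z]. /b/ is a stop between vowels /e/ and /e/, so it spirantizes to the fricative [v]. /doudeamduasebeug/ → douzeamduaseveug.
Rule 5 (final devoicing): /g/ is a voiced stop in word-final position, so it devoices to [k]. /douzeamduaseveug/ → douzeamduaseveuk.

douzeamduaseveuk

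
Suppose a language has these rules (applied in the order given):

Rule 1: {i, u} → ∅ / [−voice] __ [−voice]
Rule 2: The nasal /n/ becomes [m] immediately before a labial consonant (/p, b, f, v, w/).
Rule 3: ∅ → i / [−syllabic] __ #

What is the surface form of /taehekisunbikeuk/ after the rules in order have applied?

Rule 1 (high vowel syncope): /i/ is a high vowel flanked by voiceless consonants /k/ and /s/, so it deletes. /taehekisunbikeuk/ → taeheksunbikeuk.
Rule 2 (nasal place assimilation): /n/ precedes the labial consonant /b/, so it assimilates in place to [m]. /taeheksunbikeuk/ → taeheksumbikeuk.
Rule 3 (final i-epenthesis): the form ends in the consonant /k/, so [i] is inserted word-finally. /taeheksumbikeuk/ → taeheksumbikeuki.

taeheksumbikeuki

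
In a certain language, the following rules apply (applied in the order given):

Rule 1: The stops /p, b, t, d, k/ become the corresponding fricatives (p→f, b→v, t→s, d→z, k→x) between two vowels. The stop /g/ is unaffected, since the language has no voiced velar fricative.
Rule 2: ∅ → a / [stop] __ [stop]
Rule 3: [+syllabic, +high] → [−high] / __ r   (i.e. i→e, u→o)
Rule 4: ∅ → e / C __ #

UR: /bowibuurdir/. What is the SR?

Rule 1 (intervocalic spirantization): /b/ is a stop between vowels /i/ and /u/, so it spirantizes to the fricative [v]. /bowibuurdir/ → bowivuurdir.
Rule 2 (stop-cluster a-epenthesis): no segment meets the environment; /bowivuurdir/ is unchanged.
Rule 3 (pre-rhotic lowering): /u/ is a high vowel immediately before /r/, so it lowers to [o]. /i/ is a high vowel immediately before /r/, so it lowers to [e]. /bowivuurdir/ → bowivuorder.
Rule 4 (final e-epenthesis): the form ends in the consonant /r/, so [e] is inserted word-finally. /bowivuorder/ → bowivuordere.

bowivuordere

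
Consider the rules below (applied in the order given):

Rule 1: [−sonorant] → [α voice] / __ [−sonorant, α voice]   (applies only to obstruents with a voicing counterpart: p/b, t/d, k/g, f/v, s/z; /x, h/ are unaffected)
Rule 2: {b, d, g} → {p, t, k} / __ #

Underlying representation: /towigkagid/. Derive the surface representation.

Rule 1 (regressive voicing assimilation): /g/ precedes the voiceless obstruent /k/, so it devoices to [k] by assimilation. /towigkagid/ → towikkagid.
Rule 2 (final devoicing): /d/ is a voiced stop in word-final position, so it devoices to [t]. /towikkagid/ → towikkagit.

towikkagit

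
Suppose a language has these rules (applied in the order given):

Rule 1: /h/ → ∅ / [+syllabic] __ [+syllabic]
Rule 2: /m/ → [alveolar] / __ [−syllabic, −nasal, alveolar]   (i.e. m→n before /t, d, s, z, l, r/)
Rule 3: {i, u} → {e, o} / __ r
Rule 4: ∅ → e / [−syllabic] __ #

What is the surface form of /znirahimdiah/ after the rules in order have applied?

Rule 1 (intervocalic h-deletion): /h/ occurs between vowels /a/ and /i/, so it deletes. /znirahimdiah/ → zniraimdiah.
Rule 2 (nasal place assimilation): /m/ precedes the alveolar consonant /d/, so it assimilates in place to [n]. /zniraimdiah/ → zniraindiah.
Rule 3 (pre-rhotic lowering): /i/ is a high vowel immediately before /r/, so it lowers to [e]. /zniraindiah/ → zneraindiah.
Rule 4 (final e-epenthesis): the form ends in the consonant /h/, so [e] is inserted word-finally. /zneraindiah/ → zneraindiahe.

zneraindiahe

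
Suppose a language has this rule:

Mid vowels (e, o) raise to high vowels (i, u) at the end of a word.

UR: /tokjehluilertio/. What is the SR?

tokjehluilertiu

Scanning /tokjehluilertio/: /o/ at position 2 is not in the conditioning environment; /e/ at position 5 is not in the conditioning environment; /e/ at position 11 is not in the conditioning environment; /o/ is a mid vowel in word-final position, so it raises to [u].
Result: [tokjehluilertiu].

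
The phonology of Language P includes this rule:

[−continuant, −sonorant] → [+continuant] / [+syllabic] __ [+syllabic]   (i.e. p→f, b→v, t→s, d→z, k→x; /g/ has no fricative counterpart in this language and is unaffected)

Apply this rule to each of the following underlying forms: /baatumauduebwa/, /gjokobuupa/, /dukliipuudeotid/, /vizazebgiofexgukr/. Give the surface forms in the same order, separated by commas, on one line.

/baatumauduebwa/: /t/ is a stop between vowels /a/ and /u/, so it spirantizes to the fricative [s]. /d/ is a stop between vowels /u/ and /u/, so it spirantizes to the fricative [z]. → [baasumauzuebwa].
/gjokobuupa/: /k/ is a stop between vowels /o/ and /o/, so it spirantizes to the fricative [x]. /b/ is a stop between vowels /o/ and /u/, so it spirantizes to the fricative [v]. /p/ is a stop between vowels /u/ and /a/, so it spirantizes to the fricative [f]. → [gjoxovuufa].
/dukliipuudeotid/: /p/ is a stop between vowels /i/ and /u/, so it spirantizes to the fricative [f]. /d/ is a stop between vowels /u/ and /e/, so it spirantizes to the fricative [z]. /t/ is a stop between vowels /o/ and /i/, so it spirantizes to the fricative [s]. → [dukliifuuzeosid].
/vizazebgiofexgukr/: the rule's environment is not met; surfaces unchanged as [vizazebgiofexgukr].

baasumauzuebwa, gjoxovuufa, dukliifuuzeosid, vizazebgiofexgukr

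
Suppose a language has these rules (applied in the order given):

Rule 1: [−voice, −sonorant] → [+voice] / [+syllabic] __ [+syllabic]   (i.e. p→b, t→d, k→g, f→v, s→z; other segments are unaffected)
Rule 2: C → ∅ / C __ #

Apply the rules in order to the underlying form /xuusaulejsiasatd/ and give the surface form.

Rule 1 (intervocalic voicing): /s/ is a voiceless obstruent between vowels /u/ and /a/, so it voices to [z]. /s/ is a voiceless obstruent between vowels /a/ and /a/, so it voices to [z]. /xuusaulejsiasatd/ → xuuzaulejsiazatd.
Rule 2 (final cluster simplification): /d/ is the second consonant of a word-final cluster /td/, so it deletes. /xuuzaulejsiazatd/ → xuuzaulejsiazat.

xuuzaulejsiazat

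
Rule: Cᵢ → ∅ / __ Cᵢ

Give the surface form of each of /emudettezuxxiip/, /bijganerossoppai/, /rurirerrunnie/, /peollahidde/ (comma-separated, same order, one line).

emudetezuxiip, bijganerosopai, rurirerunie, peolahide

/emudettezuxxiip/: /tt/ is a geminate; the first /t/ deletes. /xx/ is a geminate; the first /x/ deletes. → [emudetezuxiip].
/bijganerossoppai/: /ss/ is a geminate; the first /s/ deletes. /pp/ is a geminate; the first /p/ deletes. → [bijganerosopai].
/rurirerrunnie/: /rr/ is a geminate; the first /r/ deletes. /nn/ is a geminate; the first /n/ deletes. → [rurirerunie].
/peollahidde/: /ll/ is a geminate; the first /l/ deletes. /dd/ is a geminate; the first /d/ deletes. → [peolahide].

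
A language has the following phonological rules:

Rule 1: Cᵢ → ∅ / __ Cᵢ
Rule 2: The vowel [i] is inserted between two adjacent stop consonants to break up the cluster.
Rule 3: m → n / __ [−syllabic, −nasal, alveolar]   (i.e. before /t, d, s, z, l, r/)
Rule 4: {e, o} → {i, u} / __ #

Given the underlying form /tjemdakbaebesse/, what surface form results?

Rule 1 (degemination): /ss/ is a geminate; the first /s/ deletes. /tjemdakbaebesse/ → tjemdakbaebese.
Rule 2 (stop-cluster i-epenthesis): /k/ and /b/ form a stop–stop cluster, so [i] is inserted between them. /tjemdakbaebese/ → tjemdakibaebese.
Rule 3 (nasal place assimilation): /m/ precedes the alveolar consonant /d/, so it assimilates in place to [n]. /tjemdakibaebese/ → tjendakibaebese.
Rule 4 (final vowel raising): /e/ is a mid vowel in word-final position, so it raises to [i]. /tjendakibaebese/ → tjendakibaebesi.

tjendakibaebesi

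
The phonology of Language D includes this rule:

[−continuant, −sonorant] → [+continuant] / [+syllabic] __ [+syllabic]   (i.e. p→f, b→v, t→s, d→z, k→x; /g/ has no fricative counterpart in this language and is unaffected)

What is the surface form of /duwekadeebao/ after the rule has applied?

duwexazeevao

Scanning /duwekadeebao/: /d/ at position 1 is not in the conditioning environment; /k/ is a stop between vowels /e/ and /a/, so it spirantizes to the fricative [x]; /d/ is a stop between vowels /a/ and /e/, so it spirantizes to the fricative [z]; /b/ is a stop between vowels /e/ and /a/, so it spirantizes to the fricative [v].
Result: [duwexazeevao].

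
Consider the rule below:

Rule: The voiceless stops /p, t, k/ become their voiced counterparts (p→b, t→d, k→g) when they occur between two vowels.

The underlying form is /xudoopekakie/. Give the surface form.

xudoobegagie

/p/ is a voiceless stop between vowels /o/ and /e/, so it voices to [b].
/k/ is a voiceless stop between vowels /e/ and /a/, so it voices to [g].
/k/ is a voiceless stop between vowels /a/ and /i/, so it voices to [g].
Surface form: [xudoobegagie].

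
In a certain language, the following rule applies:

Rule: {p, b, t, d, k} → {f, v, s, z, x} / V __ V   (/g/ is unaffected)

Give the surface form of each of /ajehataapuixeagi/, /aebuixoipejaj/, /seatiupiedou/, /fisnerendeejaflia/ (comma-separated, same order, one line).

ajehasaafuixeagi, aevuixoifejaj, seasiufiezou, fisnerendeejaflia

/ajehataapuixeagi/: /t/ is a stop between vowels /a/ and /a/, so it spirantizes to the fricative [s]. /p/ is a stop between vowels /a/ and /u/, so it spirantizes to the fricative [f]. → [ajehasaafuixeagi].
/aebuixoipejaj/: /b/ is a stop between vowels /e/ and /u/, so it spirantizes to the fricative [v]. /p/ is a stop between vowels /i/ and /e/, so it spirantizes to the fricative [f]. → [aevuixoifejaj].
/seatiupiedou/: /t/ is a stop between vowels /a/ and /i/, so it spirantizes to the fricative [s]. /p/ is a stop between vowels /u/ and /i/, so it spirantizes to the fricative [f]. /d/ is a stop between vowels /e/ and /o/, so it spirantizes to the fricative [z]. → [seasiufiezou].
/fisnerendeejaflia/: the rule's environment is not met; surfaces unchanged as [fisnerendeejaflia].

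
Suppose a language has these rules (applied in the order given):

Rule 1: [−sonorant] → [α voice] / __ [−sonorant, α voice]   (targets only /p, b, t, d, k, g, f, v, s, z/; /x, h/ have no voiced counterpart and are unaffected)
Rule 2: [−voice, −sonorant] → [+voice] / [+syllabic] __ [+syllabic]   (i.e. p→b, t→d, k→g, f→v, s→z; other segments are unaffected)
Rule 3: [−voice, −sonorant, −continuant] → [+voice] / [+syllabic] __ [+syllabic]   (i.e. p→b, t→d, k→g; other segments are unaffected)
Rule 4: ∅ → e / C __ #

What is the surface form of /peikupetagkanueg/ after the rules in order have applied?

Rule 1 (regressive voicing assimilation): /g/ precedes the voiceless obstruent /k/, so it devoices to [k] by assimilation. /peikupetagkanueg/ → peikupetakkanueg.
Rule 2 (intervocalic voicing): /k/ is a voiceless obstruent between vowels /i/ and /u/, so it voices to [g]. /p/ is a voiceless obstruent between vowels /u/ and /e/, so it voices to [b]. /t/ is a voiceless obstruent between vowels /e/ and /a/, so it voices to [d]. /peikupetakkanueg/ → peigubedakkanueg.
Rule 3 (intervocalic voicing): no segment meets the environment; /peigubedakkanueg/ is unchanged.
Rule 4 (final e-epenthesis): the form ends in the consonant /g/, so [e] is inserted word-finally. /peigubedakkanueg/ → peigubedakkanuege.

peigubedakkanuege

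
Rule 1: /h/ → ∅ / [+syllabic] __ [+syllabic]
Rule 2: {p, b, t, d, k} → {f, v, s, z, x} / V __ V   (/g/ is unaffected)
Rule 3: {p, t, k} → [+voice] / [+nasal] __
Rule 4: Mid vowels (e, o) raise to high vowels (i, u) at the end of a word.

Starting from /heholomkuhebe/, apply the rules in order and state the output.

Rule 1 (intervocalic h-deletion): /h/ occurs between vowels /e/ and /o/, so it deletes. /h/ occurs between vowels /u/ and /e/, so it deletes. /heholomkuhebe/ → heolomkuebe.
Rule 2 (intervocalic spirantization): /b/ is a stop between vowels /e/ and /e/, so it spirantizes to the fricative [v]. /heolomkuebe/ → heolomkueve.
Rule 3 (post-nasal voicing): /k/ is a voiceless stop immediately after the nasal /m/, so it voices to [g]. /heolomkueve/ → heolomgueve.
Rule 4 (final vowel raising): /e/ is a mid vowel in word-final position, so it raises to [i]. /heolomgueve/ → heolomguevi.

heolomguevi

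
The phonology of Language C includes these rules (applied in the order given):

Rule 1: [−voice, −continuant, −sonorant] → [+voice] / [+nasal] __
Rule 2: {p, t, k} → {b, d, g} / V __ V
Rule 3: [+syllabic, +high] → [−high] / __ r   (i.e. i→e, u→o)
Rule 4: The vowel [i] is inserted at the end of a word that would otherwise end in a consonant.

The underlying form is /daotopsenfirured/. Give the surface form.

Rule 1 (post-nasal voicing): no segment meets the environment; /daotopsenfirured/ is unchanged.
Rule 2 (intervocalic voicing): /t/ is a voiceless stop between vowels /o/ and /o/, so it voices to [d]. /daotopsenfirured/ → daodopsenfirured.
Rule 3 (pre-rhotic lowering): /i/ is a high vowel immediately before /r/, so it lowers to [e]. /u/ is a high vowel immediately before /r/, so it lowers to [o]. /daodopsenfirured/ → daodopsenferored.
Rule 4 (final i-epenthesis): the form ends in the consonant /d/, so [i] is inserted word-finally. /daodopsenferored/ → daodopsenferoredi.

daodopsenferoredi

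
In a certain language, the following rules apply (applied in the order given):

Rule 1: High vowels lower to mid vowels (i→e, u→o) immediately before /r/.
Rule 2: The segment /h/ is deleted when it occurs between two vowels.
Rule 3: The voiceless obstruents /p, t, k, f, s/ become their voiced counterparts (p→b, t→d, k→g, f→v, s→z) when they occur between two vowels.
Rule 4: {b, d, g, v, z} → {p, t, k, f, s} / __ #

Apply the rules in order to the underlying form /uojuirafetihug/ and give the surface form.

uojueravediuk

Rule 1 (pre-rhotic lowering): /i/ is a high vowel immediately before /r/, so it lowers to [e]. /uojuirafetihug/ → uojuerafetihug.
Rule 2 (intervocalic h-deletion): /h/ occurs between vowels /i/ and /u/, so it deletes. /uojuerafetihug/ → uojuerafetiug.
Rule 3 (intervocalic voicing): /f/ is a voiceless obstruent between vowels /a/ and /e/, so it voices to [v]. /t/ is a voiceless obstruent between vowels /e/ and /i/, so it voices to [d]. /uojuerafetiug/ → uojueravediug.
Rule 4 (final devoicing): /g/ is a voiced obstruent in word-final position, so it devoices to [k]. /uojueravediug/ → uojueravediuk.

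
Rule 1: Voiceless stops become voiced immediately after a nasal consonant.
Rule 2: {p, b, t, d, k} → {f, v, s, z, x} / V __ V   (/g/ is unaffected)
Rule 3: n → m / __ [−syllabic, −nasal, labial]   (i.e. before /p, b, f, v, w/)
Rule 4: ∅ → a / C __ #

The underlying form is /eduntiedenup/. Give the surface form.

ezundiezenupa

Rule 1 (post-nasal voicing): /t/ is a voiceless stop immediately after the nasal /n/, so it voices to [d]. /eduntiedenup/ → edundiedenup.
Rule 2 (intervocalic spirantization): /d/ is a stop between vowels /e/ and /u/, so it spirantizes to the fricative [z]. /d/ is a stop between vowels /e/ and /e/, so it spirantizes to the fricative [z]. /edundiedenup/ → ezundiezenup.
Rule 3 (nasal place assimilation): no segment meets the environment; /ezundiezenup/ is unchanged.
Rule 4 (final a-epenthesis): the form ends in the consonant /p/, so [a] is inserted word-finally. /ezundiezenup/ → ezundiezenupa.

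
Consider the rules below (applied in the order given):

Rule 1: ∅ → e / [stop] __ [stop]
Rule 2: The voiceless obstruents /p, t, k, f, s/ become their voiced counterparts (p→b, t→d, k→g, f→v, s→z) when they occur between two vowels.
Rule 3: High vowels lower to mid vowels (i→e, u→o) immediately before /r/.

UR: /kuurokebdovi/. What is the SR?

kuorogebedovi

Rule 1 (stop-cluster e-epenthesis): /b/ and /d/ form a stop–stop cluster, so [e] is inserted between them. /kuurokebdovi/ → kuurokebedovi.
Rule 2 (intervocalic voicing): /k/ is a voiceless obstruent between vowels /o/ and /e/, so it voices to [g]. /kuurokebedovi/ → kuurogebedovi.
Rule 3 (pre-rhotic lowering): /u/ is a high vowel immediately before /r/, so it lowers to [o]. /kuurogebedovi/ → kuorogebedovi.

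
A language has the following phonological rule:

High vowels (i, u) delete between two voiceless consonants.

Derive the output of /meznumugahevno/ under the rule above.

meznumugahevno

No segment of /meznumugahevno/ meets the structural description of the rule, so the form surfaces unchanged.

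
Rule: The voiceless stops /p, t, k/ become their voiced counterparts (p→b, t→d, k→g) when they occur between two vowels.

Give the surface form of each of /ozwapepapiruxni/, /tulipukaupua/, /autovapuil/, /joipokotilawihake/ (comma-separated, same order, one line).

ozwabebabiruxni, tulibugaubua, audovabuil, joibogodilawihage

/ozwapepapiruxni/: /p/ is a voiceless stop between vowels /a/ and /e/, so it voices to [b]. /p/ is a voiceless stop between vowels /e/ and /a/, so it voices to [b]. /p/ is a voiceless stop between vowels /a/ and /i/, so it voices to [b]. → [ozwabebabiruxni].
/tulipukaupua/: /p/ is a voiceless stop between vowels /i/ and /u/, so it voices to [b]. /k/ is a voiceless stop between vowels /u/ and /a/, so it voices to [g]. /p/ is a voiceless stop between vowels /u/ and /u/, so it voices to [b]. → [tulibugaubua].
/autovapuil/: /t/ is a voiceless stop between vowels /u/ and /o/, so it voices to [d]. /p/ is a voiceless stop between vowels /a/ and /u/, so it voices to [b]. → [audovabuil].
/joipokotilawihake/: /p/ is a voiceless stop between vowels /i/ and /o/, so it voices to [b]. /k/ is a voiceless stop between vowels /o/ and /o/, so it voices to [g]. /t/ is a voiceless stop between vowels /o/ and /i/, so it voices to [d]. /k/ is a voiceless stop between vowels /a/ and /e/, so it voices to [g]. → [joibogodilawihage].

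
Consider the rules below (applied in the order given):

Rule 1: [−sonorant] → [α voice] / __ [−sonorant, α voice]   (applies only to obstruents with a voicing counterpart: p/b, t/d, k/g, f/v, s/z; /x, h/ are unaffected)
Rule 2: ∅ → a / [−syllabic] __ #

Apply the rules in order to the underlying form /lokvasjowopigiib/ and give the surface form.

Rule 1 (regressive voicing assimilation): /k/ precedes the voiced obstruent /v/, so it voices to [g] by assimilation. /lokvasjowopigiib/ → logvasjowopigiib.
Rule 2 (final a-epenthesis): the form ends in the consonant /b/, so [a] is inserted word-finally. /logvasjowopigiib/ → logvasjowopigiiba.

logvasjowopigiiba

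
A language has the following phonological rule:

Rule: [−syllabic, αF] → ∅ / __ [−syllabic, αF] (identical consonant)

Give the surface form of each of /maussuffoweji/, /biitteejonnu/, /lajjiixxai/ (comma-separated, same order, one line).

mausufoweji, biiteejonu, lajiixai

/maussuffoweji/: /ss/ is a geminate; the first /s/ deletes. /ff/ is a geminate; the first /f/ deletes. → [mausufoweji].
/biitteejonnu/: /tt/ is a geminate; the first /t/ deletes. /nn/ is a geminate; the first /n/ deletes. → [biiteejonu].
/lajjiixxai/: /jj/ is a geminate; the first /j/ deletes. /xx/ is a geminate; the first /x/ deletes. → [lajiixai].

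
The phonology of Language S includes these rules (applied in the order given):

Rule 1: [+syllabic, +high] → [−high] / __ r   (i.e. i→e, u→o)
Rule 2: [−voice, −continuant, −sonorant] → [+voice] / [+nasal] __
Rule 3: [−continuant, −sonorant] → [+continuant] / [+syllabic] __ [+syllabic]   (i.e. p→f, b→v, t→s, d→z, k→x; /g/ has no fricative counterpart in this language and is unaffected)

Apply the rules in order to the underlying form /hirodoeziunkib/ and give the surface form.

Rule 1 (pre-rhotic lowering): /i/ is a high vowel immediately before /r/, so it lowers to [e]. /hirodoeziunkib/ → herodoeziunkib.
Rule 2 (post-nasal voicing): /k/ is a voiceless stop immediately after the nasal /n/, so it voices to [g]. /herodoeziunkib/ → herodoeziungib.
Rule 3 (intervocalic spirantization): /d/ is a stop between vowels /o/ and /o/, so it spirantizes to the fricative [z]. /herodoeziungib/ → herozoeziungib.

herozoeziungib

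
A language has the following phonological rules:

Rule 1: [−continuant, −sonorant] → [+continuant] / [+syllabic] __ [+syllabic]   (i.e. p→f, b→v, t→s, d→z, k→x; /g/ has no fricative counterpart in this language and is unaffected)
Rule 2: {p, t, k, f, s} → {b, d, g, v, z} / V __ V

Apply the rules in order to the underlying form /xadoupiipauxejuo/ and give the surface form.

Rule 1 (intervocalic spirantization): /d/ is a stop between vowels /a/ and /o/, so it spirantizes to the fricative [z]. /p/ is a stop between vowels /u/ and /i/, so it spirantizes to the fricative [f]. /p/ is a stop between vowels /i/ and /a/, so it spirantizes to the fricative [f]. /xadoupiipauxejuo/ → xazoufiifauxejuo.
Rule 2 (intervocalic voicing): /f/ is a voiceless obstruent between vowels /u/ and /i/, so it voices to [v]. /f/ is a voiceless obstruent between vowels /i/ and /a/, so it voices to [v]. /xazoufiifauxejuo/ → xazouviivauxejuo.

xazouviivauxejuo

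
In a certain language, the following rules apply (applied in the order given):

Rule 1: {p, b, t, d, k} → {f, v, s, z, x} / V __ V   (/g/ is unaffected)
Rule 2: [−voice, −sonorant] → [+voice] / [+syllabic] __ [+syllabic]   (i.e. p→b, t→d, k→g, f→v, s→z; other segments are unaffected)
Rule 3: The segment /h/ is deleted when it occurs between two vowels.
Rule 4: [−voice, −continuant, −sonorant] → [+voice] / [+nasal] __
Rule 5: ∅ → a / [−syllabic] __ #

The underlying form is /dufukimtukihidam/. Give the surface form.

duvuximduxiizama

Rule 1 (intervocalic spirantization): /k/ is a stop between vowels /u/ and /i/, so it spirantizes to the fricative [x]. /k/ is a stop between vowels /u/ and /i/, so it spirantizes to the fricative [x]. /d/ is a stop between vowels /i/ and /a/, so it spirantizes to the fricative [z]. /dufukimtukihidam/ → dufuximtuxihizam.
Rule 2 (intervocalic voicing): /f/ is a voiceless obstruent between vowels /u/ and /u/, so it voices to [v]. /dufuximtuxihizam/ → duvuximtuxihizam.
Rule 3 (intervocalic h-deletion): /h/ occurs between vowels /i/ and /i/, so it deletes. /duvuximtuxihizam/ → duvuximtuxiizam.
Rule 4 (post-nasal voicing): /t/ is a voiceless stop immediately after the nasal /m/, so it voices to [d]. /duvuximtuxiizam/ → duvuximduxiizam.
Rule 5 (final a-epenthesis): the form ends in the consonant /m/, so [a] is inserted word-finally. /duvuximduxiizam/ → duvuximduxiizama.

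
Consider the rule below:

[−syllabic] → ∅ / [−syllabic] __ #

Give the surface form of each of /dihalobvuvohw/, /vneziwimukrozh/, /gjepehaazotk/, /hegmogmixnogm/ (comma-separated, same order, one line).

/dihalobvuvohw/: /w/ is the second consonant of a word-final cluster /hw/, so it deletes. → [dihalobvuvoh].
/vneziwimukrozh/: /h/ is the second consonant of a word-final cluster /zh/, so it deletes. → [vneziwimukroz].
/gjepehaazotk/: /k/ is the second consonant of a word-final cluster /tk/, so it deletes. → [gjepehaazot].
/hegmogmixnogm/: /m/ is the second consonant of a word-final cluster /gm/, so it deletes. → [hegmogmixnog].

dihalobvuvoh, vneziwimukroz, gjepehaazot, hegmogmixnog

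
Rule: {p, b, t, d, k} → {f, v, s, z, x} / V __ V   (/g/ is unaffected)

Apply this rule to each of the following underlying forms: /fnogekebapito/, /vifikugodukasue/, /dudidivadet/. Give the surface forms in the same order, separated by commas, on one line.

/fnogekebapito/: /k/ is a stop between vowels /e/ and /e/, so it spirantizes to the fricative [x]. /b/ is a stop between vowels /e/ and /a/, so it spirantizes to the fricative [v]. /p/ is a stop between vowels /a/ and /i/, so it spirantizes to the fricative [f]. /t/ is a stop between vowels /i/ and /o/, so it spirantizes to the fricative [s]. → [fnogexevafiso].
/vifikugodukasue/: /k/ is a stop between vowels /i/ and /u/, so it spirantizes to the fricative [x]. /d/ is a stop between vowels /o/ and /u/, so it spirantizes to the fricative [z]. /k/ is a stop between vowels /u/ and /a/, so it spirantizes to the fricative [x]. → [vifixugozuxasue].
/dudidivadet/: /d/ is a stop between vowels /u/ and /i/, so it spirantizes to the fricative [z]. /d/ is a stop between vowels /i/ and /i/, so it spirantizes to the fricative [z]. /d/ is a stop between vowels /a/ and /e/, so it spirantizes to the fricative [z]. → [duzizivazet].

fnogexevafiso, vifixugozuxasue, duzizivazet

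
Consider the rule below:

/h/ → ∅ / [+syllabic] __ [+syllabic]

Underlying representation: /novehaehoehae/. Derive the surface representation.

noveaeoeae

/h/ occurs between vowels /e/ and /a/, so it deletes.
/h/ occurs between vowels /e/ and /o/, so it deletes.
/h/ occurs between vowels /e/ and /a/, so it deletes.
Surface form: [noveaeoeae].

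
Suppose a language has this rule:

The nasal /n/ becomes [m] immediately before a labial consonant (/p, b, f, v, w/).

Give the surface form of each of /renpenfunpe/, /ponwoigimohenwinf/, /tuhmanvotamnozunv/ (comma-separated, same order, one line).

rempemfumpe, pomwoigimohemwimf, tuhmamvotamnozumv

/renpenfunpe/: /n/ precedes the labial consonant /p/, so it assimilates in place to [m]. /n/ precedes the labial consonant /f/, so it assimilates in place to [m]. /n/ precedes the labial consonant /p/, so it assimilates in place to [m]. → [rempemfumpe].
/ponwoigimohenwinf/: /n/ precedes the labial consonant /w/, so it assimilates in place to [m]. /n/ precedes the labial consonant /w/, so it assimilates in place to [m]. /n/ precedes the labial consonant /f/, so it assimilates in place to [m]. → [pomwoigimohemwimf].
/tuhmanvotamnozunv/: /n/ precedes the labial consonant /v/, so it assimilates in place to [m]. /n/ precedes the labial consonant /v/, so it assimilates in place to [m]. → [tuhmamvotamnozumv].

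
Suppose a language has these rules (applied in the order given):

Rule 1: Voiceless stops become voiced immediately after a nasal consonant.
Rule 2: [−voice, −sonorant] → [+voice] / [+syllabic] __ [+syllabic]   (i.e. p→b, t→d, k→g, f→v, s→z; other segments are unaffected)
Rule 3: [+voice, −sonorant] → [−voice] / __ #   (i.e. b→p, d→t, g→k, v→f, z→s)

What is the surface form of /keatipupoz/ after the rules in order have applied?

keadibubos

Rule 1 (post-nasal voicing): no segment meets the environment; /keatipupoz/ is unchanged.
Rule 2 (intervocalic voicing): /t/ is a voiceless obstruent between vowels /a/ and /i/, so it voices to [d]. /p/ is a voiceless obstruent between vowels /i/ and /u/, so it voices to [b]. /p/ is a voiceless obstruent between vowels /u/ and /o/, so it voices to [b]. /keatipupoz/ → keadibuboz.
Rule 3 (final devoicing): /z/ is a voiced obstruent in word-final position, so it devoices to [s]. /keadibuboz/ → keadibubos.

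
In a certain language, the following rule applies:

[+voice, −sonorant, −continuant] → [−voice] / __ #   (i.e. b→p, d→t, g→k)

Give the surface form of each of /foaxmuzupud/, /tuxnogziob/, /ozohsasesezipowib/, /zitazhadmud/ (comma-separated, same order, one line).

/foaxmuzupud/: /d/ is a voiced stop in word-final position, so it devoices to [t]. → [foaxmuzuput].
/tuxnogziob/: /b/ is a voiced stop in word-final position, so it devoices to [p]. → [tuxnogziop].
/ozohsasesezipowib/: /b/ is a voiced stop in word-final position, so it devoices to [p]. → [ozohsasesezipowip].
/zitazhadmud/: /d/ is a voiced stop in word-final position, so it devoices to [t]. → [zitazhadmut].

foaxmuzuput, tuxnogziop, ozohsasesezipowip, zitazhadmut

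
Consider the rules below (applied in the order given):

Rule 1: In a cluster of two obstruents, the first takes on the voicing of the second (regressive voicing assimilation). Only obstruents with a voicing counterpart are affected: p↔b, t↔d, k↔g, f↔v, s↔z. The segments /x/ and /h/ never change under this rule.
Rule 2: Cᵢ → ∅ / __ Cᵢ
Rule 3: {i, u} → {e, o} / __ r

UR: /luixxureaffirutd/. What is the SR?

Rule 1 (regressive voicing assimilation): /t/ precedes the voiced obstruent /d/, so it voices to [d] by assimilation. /luixxureaffirutd/ → luixxureaffirudd.
Rule 2 (degemination): /xx/ is a geminate; the first /x/ deletes. /ff/ is a geminate; the first /f/ deletes. /dd/ is a geminate; the first /d/ deletes. /luixxureaffirudd/ → luixureafirud.
Rule 3 (pre-rhotic lowering): /u/ is a high vowel immediately before /r/, so it lowers to [o]. /i/ is a high vowel immediately before /r/, so it lowers to [e]. /luixureafirud/ → luixoreaferud.

luixoreaferud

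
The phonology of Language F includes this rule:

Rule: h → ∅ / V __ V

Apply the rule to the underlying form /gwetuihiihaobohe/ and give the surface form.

gwetuiiiaoboe

/h/ occurs between vowels /i/ and /i/, so it deletes.
/h/ occurs between vowels /i/ and /a/, so it deletes.
/h/ occurs between vowels /o/ and /e/, so it deletes.
Surface form: [gwetuiiiaoboe].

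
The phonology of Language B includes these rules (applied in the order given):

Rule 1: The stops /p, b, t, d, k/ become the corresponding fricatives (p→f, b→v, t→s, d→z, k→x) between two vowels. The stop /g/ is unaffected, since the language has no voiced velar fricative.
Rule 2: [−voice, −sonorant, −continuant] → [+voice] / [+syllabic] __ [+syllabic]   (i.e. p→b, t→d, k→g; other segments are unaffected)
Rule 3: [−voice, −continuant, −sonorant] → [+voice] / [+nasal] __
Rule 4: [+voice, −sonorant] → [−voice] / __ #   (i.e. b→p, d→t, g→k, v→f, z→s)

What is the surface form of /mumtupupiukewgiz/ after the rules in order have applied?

Rule 1 (intervocalic spirantization): /p/ is a stop between vowels /u/ and /u/, so it spirantizes to the fricative [f]. /p/ is a stop between vowels /u/ and /i/, so it spirantizes to the fricative [f]. /k/ is a stop between vowels /u/ and /e/, so it spirantizes to the fricative [x]. /mumtupupiukewgiz/ → mumtufufiuxewgiz.
Rule 2 (intervocalic voicing): no segment meets the environment; /mumtufufiuxewgiz/ is unchanged.
Rule 3 (post-nasal voicing): /t/ is a voiceless stop immediately after the nasal /m/, so it voices to [d]. /mumtufufiuxewgiz/ → mumdufufiuxewgiz.
Rule 4 (final devoicing): /z/ is a voiced obstruent in word-final position, so it devoices to [s]. /mumdufufiuxewgiz/ → mumdufufiuxewgis.

mumdufufiuxewgis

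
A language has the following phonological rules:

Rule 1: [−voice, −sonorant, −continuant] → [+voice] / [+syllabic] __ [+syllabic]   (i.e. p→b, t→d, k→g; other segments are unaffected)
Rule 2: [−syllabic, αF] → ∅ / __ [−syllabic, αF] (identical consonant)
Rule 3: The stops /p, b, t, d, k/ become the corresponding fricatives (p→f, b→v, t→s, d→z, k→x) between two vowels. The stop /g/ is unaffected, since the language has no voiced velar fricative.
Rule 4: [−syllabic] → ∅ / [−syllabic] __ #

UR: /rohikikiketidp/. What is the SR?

Rule 1 (intervocalic voicing): /k/ is a voiceless stop between vowels /i/ and /i/, so it voices to [g]. /k/ is a voiceless stop between vowels /i/ and /i/, so it voices to [g]. /k/ is a voiceless stop between vowels /i/ and /e/, so it voices to [g]. /t/ is a voiceless stop between vowels /e/ and /i/, so it voices to [d]. /rohikikiketidp/ → rohigigigedidp.
Rule 2 (degemination): no segment meets the environment; /rohigigigedidp/ is unchanged.
Rule 3 (intervocalic spirantization): /d/ is a stop between vowels /e/ and /i/, so it spirantizes to the fricative [z]. /rohigigigedidp/ → rohigigigezidp.
Rule 4 (final cluster simplification): /p/ is the second consonant of a word-final cluster /dp/, so it deletes. /rohigigigezidp/ → rohigigigezid.

rohigigigezid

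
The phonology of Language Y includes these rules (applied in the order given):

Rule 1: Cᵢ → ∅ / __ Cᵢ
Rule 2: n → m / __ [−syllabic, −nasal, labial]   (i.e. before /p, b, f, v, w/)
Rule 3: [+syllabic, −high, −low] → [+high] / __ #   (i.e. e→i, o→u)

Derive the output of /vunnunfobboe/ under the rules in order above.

vunumfoboi

Rule 1 (degemination): /nn/ is a geminate; the first /n/ deletes. /bb/ is a geminate; the first /b/ deletes. /vunnunfobboe/ → vununfoboe.
Rule 2 (nasal place assimilation): /n/ precedes the labial consonant /f/, so it assimilates in place to [m]. /vununfoboe/ → vunumfoboe.
Rule 3 (final vowel raising): /e/ is a mid vowel in word-final position, so it raises to [i]. /vunumfoboe/ → vunumfoboi.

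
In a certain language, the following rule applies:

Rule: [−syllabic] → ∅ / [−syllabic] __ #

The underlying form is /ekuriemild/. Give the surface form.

/d/ is the second consonant of a word-final cluster /ld/, so it deletes.
The other instances of /k/, /r/, /m/, /l/ do not occur in the required environment and remain unchanged.
Surface form: [ekuriemil].

ekuriemil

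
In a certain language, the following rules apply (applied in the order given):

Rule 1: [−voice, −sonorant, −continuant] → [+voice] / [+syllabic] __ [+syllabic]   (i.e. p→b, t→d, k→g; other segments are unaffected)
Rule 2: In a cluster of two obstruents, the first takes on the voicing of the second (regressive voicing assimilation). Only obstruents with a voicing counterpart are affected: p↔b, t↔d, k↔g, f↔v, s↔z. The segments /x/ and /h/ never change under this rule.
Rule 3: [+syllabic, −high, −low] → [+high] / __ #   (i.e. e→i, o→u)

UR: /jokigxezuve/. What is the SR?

Rule 1 (intervocalic voicing): /k/ is a voiceless stop between vowels /o/ and /i/, so it voices to [g]. /jokigxezuve/ → jogigxezuve.
Rule 2 (regressive voicing assimilation): /g/ precedes the voiceless obstruent /x/, so it devoices to [k] by assimilation. /jogigxezuve/ → jogikxezuve.
Rule 3 (final vowel raising): /e/ is a mid vowel in word-final position, so it raises to [i]. /jogikxezuve/ → jogikxezuvi.

jogikxezuvi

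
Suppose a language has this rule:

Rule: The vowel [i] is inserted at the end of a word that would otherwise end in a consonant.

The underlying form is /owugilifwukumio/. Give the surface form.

owugilifwukumio

No segment of /owugilifwukumio/ meets the structural description of the rule, so the form surfaces unchanged.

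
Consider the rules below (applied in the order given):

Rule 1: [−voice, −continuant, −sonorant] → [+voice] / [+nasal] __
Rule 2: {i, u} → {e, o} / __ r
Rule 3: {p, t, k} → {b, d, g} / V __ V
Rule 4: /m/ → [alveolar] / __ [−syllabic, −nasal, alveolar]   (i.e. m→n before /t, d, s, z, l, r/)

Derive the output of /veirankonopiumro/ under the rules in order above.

Rule 1 (post-nasal voicing): /k/ is a voiceless stop immediately after the nasal /n/, so it voices to [g]. /veirankonopiumro/ → veirangonopiumro.
Rule 2 (pre-rhotic lowering): /i/ is a high vowel immediately before /r/, so it lowers to [e]. /veirangonopiumro/ → veerangonopiumro.
Rule 3 (intervocalic voicing): /p/ is a voiceless stop between vowels /o/ and /i/, so it voices to [b]. /veerangonopiumro/ → veerangonobiumro.
Rule 4 (nasal place assimilation): /m/ precedes the alveolar consonant /r/, so it assimilates in place to [n]. /veerangonobiumro/ → veerangonobiunro.

veerangonobiunro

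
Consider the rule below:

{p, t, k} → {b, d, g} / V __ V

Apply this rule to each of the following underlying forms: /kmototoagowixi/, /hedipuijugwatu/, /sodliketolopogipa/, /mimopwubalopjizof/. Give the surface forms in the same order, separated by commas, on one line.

/kmototoagowixi/: /t/ is a voiceless stop between vowels /o/ and /o/, so it voices to [d]. /t/ is a voiceless stop between vowels /o/ and /o/, so it voices to [d]. → [kmododoagowixi].
/hedipuijugwatu/: /p/ is a voiceless stop between vowels /i/ and /u/, so it voices to [b]. /t/ is a voiceless stop between vowels /a/ and /u/, so it voices to [d]. → [hedibuijugwadu].
/sodliketolopogipa/: /k/ is a voiceless stop between vowels /i/ and /e/, so it voices to [g]. /t/ is a voiceless stop between vowels /e/ and /o/, so it voices to [d]. /p/ is a voiceless stop between vowels /o/ and /o/, so it voices to [b]. /p/ is a voiceless stop between vowels /i/ and /a/, so it voices to [b]. → [sodligedolobogiba].
/mimopwubalopjizof/: the rule's environment is not met; surfaces unchanged as [mimopwubalopjizof].

kmododoagowixi, hedibuijugwadu, sodligedolobogiba, mimopwubalopjizof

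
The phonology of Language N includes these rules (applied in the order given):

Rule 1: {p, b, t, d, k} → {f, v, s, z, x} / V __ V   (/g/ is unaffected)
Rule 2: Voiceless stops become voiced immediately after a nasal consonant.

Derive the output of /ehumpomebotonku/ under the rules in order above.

ehumbomevosongu

Rule 1 (intervocalic spirantization): /b/ is a stop between vowels /e/ and /o/, so it spirantizes to the fricative [v]. /t/ is a stop between vowels /o/ and /o/, so it spirantizes to the fricative [s]. /ehumpomebotonku/ → ehumpomevosonku.
Rule 2 (post-nasal voicing): /p/ is a voiceless stop immediately after the nasal /m/, so it voices to [b]. /k/ is a voiceless stop immediately after the nasal /n/, so it voices to [g]. /ehumpomevosonku/ → ehumbomevosongu.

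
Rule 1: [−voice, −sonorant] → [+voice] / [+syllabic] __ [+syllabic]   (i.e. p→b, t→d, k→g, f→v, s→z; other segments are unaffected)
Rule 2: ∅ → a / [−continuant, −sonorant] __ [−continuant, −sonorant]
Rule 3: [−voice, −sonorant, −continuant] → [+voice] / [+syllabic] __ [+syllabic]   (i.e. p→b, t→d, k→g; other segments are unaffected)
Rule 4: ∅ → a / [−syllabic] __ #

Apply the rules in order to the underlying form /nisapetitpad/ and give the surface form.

nizabedidabada

Rule 1 (intervocalic voicing): /s/ is a voiceless obstruent between vowels /i/ and /a/, so it voices to [z]. /p/ is a voiceless obstruent between vowels /a/ and /e/, so it voices to [b]. /t/ is a voiceless obstruent between vowels /e/ and /i/, so it voices to [d]. /nisapetitpad/ → nizabeditpad.
Rule 2 (stop-cluster a-epenthesis): /t/ and /p/ form a stop–stop cluster, so [a] is inserted between them. /nizabeditpad/ → nizabeditapad.
Rule 3 (intervocalic voicing): /t/ is a voiceless stop between vowels /i/ and /a/, so it voices to [d]. /p/ is a voiceless stop between vowels /a/ and /a/, so it voices to [b]. /nizabeditapad/ → nizabedidabad.
Rule 4 (final a-epenthesis): the form ends in the consonant /d/, so [a] is inserted word-finally. /nizabedidabad/ → nizabedidabada.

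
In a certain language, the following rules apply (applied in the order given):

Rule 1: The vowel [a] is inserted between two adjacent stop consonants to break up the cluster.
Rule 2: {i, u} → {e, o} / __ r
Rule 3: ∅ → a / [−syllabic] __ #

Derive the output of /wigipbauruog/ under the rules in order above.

wigipabaoruoga

Rule 1 (stop-cluster a-epenthesis): /p/ and /b/ form a stop–stop cluster, so [a] is inserted between them. /wigipbauruog/ → wigipabauruog.
Rule 2 (pre-rhotic lowering): /u/ is a high vowel immediately before /r/, so it lowers to [o]. /wigipabauruog/ → wigipabaoruog.
Rule 3 (final a-epenthesis): the form ends in the consonant /g/, so [a] is inserted word-finally. /wigipabaoruog/ → wigipabaoruoga.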